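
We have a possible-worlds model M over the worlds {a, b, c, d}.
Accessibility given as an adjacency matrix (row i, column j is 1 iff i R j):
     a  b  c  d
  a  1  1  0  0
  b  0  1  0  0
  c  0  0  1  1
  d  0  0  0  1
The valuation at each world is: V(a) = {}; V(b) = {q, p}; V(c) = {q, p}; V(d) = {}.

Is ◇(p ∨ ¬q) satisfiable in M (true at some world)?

Recall that ◇ψ holds at a world iff ψ holds at some accessible world.
Let φ = ◇(p ∨ ¬q). Evaluate φ at each world:
  a (successors {a, b}): φ is true.
  b (successors {b}): φ is true.
  c (successors {c, d}): φ is true.
  d (successors {d}): φ is true.
Detail at a (witness):
  At a: ◇(p ∨ ¬q) requires p ∨ ¬q at some successor in {a, b}.
    p ∨ ¬q holds at a, so ◇(p ∨ ¬q) is true at a.

Yes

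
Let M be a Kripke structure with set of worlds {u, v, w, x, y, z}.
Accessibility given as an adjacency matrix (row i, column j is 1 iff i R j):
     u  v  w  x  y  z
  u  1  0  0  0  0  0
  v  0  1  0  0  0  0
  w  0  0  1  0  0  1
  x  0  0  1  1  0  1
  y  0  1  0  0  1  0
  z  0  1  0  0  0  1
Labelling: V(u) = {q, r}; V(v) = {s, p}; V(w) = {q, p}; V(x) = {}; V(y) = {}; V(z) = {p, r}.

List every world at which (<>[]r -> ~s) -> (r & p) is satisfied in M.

z

Let φ = (<>[]r -> ~s) -> (r & p). Evaluate φ at each world:
  u (successors {u}): φ is false.
  v (successors {v}): φ is false.
  w (successors {w, z}): φ is false.
  x (successors {w, x, z}): φ is false.
  y (successors {v, y}): φ is false.
  z (successors {v, z}): φ is true.
For instance, at y:
  At y: <>[]r -> ~s is true, r & p is false, so (<>[]r -> ~s) -> (r & p) is false.
    At y: <>[]r is false, ~s is true, so <>[]r -> ~s is true.
      At y: <>[]r requires []r at some successor in {v, y}.
        At v: []r is false.
        At y: []r is false.
      So <>[]r is false at y.
Satisfying worlds: {z}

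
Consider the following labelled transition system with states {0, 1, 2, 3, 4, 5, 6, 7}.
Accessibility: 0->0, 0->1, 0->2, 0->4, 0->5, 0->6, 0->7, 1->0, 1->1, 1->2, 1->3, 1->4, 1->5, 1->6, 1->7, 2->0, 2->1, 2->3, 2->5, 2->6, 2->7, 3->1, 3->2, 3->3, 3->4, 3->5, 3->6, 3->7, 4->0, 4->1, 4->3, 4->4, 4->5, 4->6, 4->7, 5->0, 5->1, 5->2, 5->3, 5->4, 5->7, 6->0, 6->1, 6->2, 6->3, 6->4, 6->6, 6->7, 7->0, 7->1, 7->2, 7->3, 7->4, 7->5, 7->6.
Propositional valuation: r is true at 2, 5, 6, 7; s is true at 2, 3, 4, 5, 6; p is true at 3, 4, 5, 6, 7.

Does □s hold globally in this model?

No

Recall that □ψ holds at a world iff ψ holds at every accessible world, and ◇ψ holds iff ψ holds at some accessible world.
Let φ = □s. Evaluate φ at each world:
  0 (successors {0, 1, 2, 4, 5, 6, 7}): φ is false.
  1 (successors {0, 1, 2, 3, 4, 5, 6, 7}): φ is false.
  2 (successors {0, 1, 3, 5, 6, 7}): φ is false.
  3 (successors {1, 2, 3, 4, 5, 6, 7}): φ is false.
  4 (successors {0, 1, 3, 4, 5, 6, 7}): φ is false.
  5 (successors {0, 1, 2, 3, 4, 7}): φ is false.
  6 (successors {0, 1, 2, 3, 4, 6, 7}): φ is false.
  7 (successors {0, 1, 2, 3, 4, 5, 6}): φ is false.
Detail at 0 (counterexample):
  At 0: □s requires s at every successor {0, 1, 2, 4, 5, 6, 7}.
    s fails at 0, so □s is false at 0.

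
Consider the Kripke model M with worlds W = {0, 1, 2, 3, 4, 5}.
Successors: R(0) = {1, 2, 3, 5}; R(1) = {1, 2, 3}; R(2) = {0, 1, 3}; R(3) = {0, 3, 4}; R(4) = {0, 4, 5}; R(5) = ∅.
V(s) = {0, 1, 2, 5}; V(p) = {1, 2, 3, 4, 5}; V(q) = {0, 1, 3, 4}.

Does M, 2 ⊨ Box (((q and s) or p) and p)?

No

At 2: Box (((q and s) or p) and p) requires ((q and s) or p) and p at every successor {0, 1, 3}.
  ((q and s) or p) and p fails at 0, so Box (((q and s) or p) and p) is false at 2.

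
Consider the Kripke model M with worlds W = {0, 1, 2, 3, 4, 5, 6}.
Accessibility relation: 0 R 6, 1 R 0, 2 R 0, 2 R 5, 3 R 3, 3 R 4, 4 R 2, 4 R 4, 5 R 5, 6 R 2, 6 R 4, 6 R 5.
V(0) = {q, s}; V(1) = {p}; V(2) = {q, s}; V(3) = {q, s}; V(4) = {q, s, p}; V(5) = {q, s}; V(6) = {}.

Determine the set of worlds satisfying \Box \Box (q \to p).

1

Let φ = \Box \Box (q \to p). Evaluate φ at each world:
  0 (successors {6}): φ is false.
  1 (successors {0}): φ is true.
  2 (successors {0, 5}): φ is false.
  3 (successors {3, 4}): φ is false.
  4 (successors {2, 4}): φ is false.
  5 (successors {5}): φ is false.
  6 (successors {2, 4, 5}): φ is false.
For instance, at 3:
  At 3: \Box \Box (q \to p) requires \Box (q \to p) at every successor {3, 4}.
    \Box (q \to p) fails at 3, so \Box \Box (q \to p) is false at 3.
      At 3: \Box (q \to p) requires q \to p at every successor {3, 4}.
        q \to p fails at 3, so \Box (q \to p) is false at 3.
Satisfying worlds: {1}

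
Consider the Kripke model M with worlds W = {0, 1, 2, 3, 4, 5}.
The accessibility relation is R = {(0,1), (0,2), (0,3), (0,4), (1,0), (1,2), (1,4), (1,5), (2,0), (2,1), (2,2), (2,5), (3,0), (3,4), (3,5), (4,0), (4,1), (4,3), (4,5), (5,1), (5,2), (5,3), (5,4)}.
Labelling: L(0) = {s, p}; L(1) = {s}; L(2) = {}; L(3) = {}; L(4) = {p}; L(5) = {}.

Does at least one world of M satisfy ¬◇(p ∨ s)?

No

Recall that ◇ψ holds at a world iff ψ holds at some accessible world.
Let φ = ¬◇(p ∨ s). Evaluate φ at each world:
  0 (successors {1, 2, 3, 4}): φ is false.
  1 (successors {0, 2, 4, 5}): φ is false.
  2 (successors {0, 1, 2, 5}): φ is false.
  3 (successors {0, 4, 5}): φ is false.
  4 (successors {0, 1, 3, 5}): φ is false.
  5 (successors {1, 2, 3, 4}): φ is false.
For instance, at 2:
  At 2: ◇(p ∨ s) is true, so ¬◇(p ∨ s) is false.
    At 2: ◇(p ∨ s) requires p ∨ s at some successor in {0, 1, 2, 5}.
      p ∨ s holds at 0, so ◇(p ∨ s) is true at 2.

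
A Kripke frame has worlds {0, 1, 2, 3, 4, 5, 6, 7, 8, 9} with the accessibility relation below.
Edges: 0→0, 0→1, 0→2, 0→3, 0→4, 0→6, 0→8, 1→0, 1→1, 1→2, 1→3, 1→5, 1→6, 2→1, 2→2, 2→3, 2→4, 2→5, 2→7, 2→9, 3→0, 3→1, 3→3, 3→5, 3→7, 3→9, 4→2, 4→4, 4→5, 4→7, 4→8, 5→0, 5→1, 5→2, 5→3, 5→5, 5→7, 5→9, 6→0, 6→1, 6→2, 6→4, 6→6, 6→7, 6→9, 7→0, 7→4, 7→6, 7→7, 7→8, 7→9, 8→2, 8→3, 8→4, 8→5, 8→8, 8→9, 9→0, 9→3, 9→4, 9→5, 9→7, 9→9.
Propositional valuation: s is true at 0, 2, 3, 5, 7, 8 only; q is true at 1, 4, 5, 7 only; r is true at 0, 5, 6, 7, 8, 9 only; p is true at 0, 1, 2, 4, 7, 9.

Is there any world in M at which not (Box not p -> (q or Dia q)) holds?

No

Recall that Box ψ holds at a world iff ψ holds at every accessible world, and Dia ψ holds iff ψ holds at some accessible world.
Let φ = not (Box not p -> (q or Dia q)). Evaluate φ at each world:
  0 (successors {0, 1, 2, 3, 4, 6, 8}): φ is false.
  1 (successors {0, 1, 2, 3, 5, 6}): φ is false.
  2 (successors {1, 2, 3, 4, 5, 7, 9}): φ is false.
  3 (successors {0, 1, 3, 5, 7, 9}): φ is false.
  4 (successors {2, 4, 5, 7, 8}): φ is false.
  5 (successors {0, 1, 2, 3, 5, 7, 9}): φ is false.
  6 (successors {0, 1, 2, 4, 6, 7, 9}): φ is false.
  7 (successors {0, 4, 6, 7, 8, 9}): φ is false.
  8 (successors {2, 3, 4, 5, 8, 9}): φ is false.
  9 (successors {0, 3, 4, 5, 7, 9}): φ is false.
For instance, at 7:
  At 7: Box not p -> (q or Dia q) is true, so not (Box not p -> (q or Dia q)) is false.
    At 7: Box not p is false, q or Dia q is true, so Box not p -> (q or Dia q) is true.
      At 7: Box not p requires not p at every successor {0, 4, 6, 7, 8, 9}.
        not p fails at 0, so Box not p is false at 7.
      At 7: q is true, Dia q is true, so q or Dia q is true.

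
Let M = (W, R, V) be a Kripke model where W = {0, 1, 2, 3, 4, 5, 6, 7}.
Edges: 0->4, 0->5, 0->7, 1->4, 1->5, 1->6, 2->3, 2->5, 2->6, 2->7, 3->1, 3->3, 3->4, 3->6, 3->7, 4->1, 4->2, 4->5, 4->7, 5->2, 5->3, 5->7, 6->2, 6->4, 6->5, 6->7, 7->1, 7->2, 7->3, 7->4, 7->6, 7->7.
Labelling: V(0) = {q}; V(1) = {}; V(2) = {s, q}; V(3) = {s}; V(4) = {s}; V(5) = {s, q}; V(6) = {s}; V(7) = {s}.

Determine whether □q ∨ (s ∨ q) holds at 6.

At 6: □q is false, s ∨ q is true, so □q ∨ (s ∨ q) is true.
  At 6: □q requires q at every successor {2, 4, 5, 7}.
    q fails at 4, so □q is false at 6.

Yes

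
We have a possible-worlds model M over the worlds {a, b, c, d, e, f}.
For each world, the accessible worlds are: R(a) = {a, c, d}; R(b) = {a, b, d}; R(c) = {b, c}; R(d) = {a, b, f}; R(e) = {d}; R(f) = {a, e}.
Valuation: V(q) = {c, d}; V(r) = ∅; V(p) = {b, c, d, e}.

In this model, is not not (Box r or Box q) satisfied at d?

At d: not (Box r or Box q) is true, so not not (Box r or Box q) is false.
  At d: Box r or Box q is false, so not (Box r or Box q) is true.
    At d: Box r is false, Box q is false, so Box r or Box q is false.
      At d: Box r requires r at every successor {a, b, f}.
        r fails at a, so Box r is false at d.
      At d: Box q requires q at every successor {a, b, f}.
        q fails at a, so Box q is false at d.

No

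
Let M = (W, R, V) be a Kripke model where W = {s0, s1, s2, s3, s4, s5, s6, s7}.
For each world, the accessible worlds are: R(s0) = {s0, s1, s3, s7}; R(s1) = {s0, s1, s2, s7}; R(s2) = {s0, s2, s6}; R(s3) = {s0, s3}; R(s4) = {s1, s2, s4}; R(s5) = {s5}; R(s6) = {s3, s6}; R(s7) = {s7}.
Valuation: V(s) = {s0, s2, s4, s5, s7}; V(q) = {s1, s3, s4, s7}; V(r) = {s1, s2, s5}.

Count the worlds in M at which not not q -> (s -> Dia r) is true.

7

Let φ = not not q -> (s -> Dia r). Evaluate φ at each world:
  s0 (successors {s0, s1, s3, s7}): φ is true.
  s1 (successors {s0, s1, s2, s7}): φ is true.
  s2 (successors {s0, s2, s6}): φ is true.
  s3 (successors {s0, s3}): φ is true.
  s4 (successors {s1, s2, s4}): φ is true.
  s5 (successors {s5}): φ is true.
  s6 (successors {s3, s6}): φ is true.
  s7 (successors {s7}): φ is false.
For instance, at s7:
  At s7: not not q is true, s -> Dia r is false, so not not q -> (s -> Dia r) is false.
    At s7: s is true, Dia r is false, so s -> Dia r is false.
      At s7: Dia r requires r at some successor in {s7}.
        At s7: r is false.
      So Dia r is false at s7.
Satisfying worlds: {s0, s1, s2, s3, s4, s5, s6}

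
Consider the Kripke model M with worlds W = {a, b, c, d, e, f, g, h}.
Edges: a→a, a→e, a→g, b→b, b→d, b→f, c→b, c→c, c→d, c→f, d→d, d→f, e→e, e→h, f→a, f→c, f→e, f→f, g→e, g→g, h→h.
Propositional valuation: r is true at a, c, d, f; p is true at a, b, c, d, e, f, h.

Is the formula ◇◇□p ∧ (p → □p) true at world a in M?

Recall that □ψ holds at a world iff ψ holds at every accessible world, and ◇ψ holds iff ψ holds at some accessible world.
At a: ◇◇□p is true, p → □p is false, so ◇◇□p ∧ (p → □p) is false.
  At a: ◇◇□p requires ◇□p at some successor in {a, e, g}.
    ◇□p holds at a, so ◇◇□p is true at a.
      At a: ◇□p requires □p at some successor in {a, e, g}.
        □p holds at e, so ◇□p is true at a.
  At a: p is true, □p is false, so p → □p is false.
    At a: □p requires p at every successor {a, e, g}.
      p fails at g, so □p is false at a.

No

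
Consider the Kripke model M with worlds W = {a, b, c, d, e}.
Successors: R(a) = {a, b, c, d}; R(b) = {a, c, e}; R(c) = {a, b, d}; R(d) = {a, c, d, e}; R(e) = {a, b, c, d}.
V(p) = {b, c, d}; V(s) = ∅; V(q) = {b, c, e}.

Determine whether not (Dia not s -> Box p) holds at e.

At e: Dia not s -> Box p is false, so not (Dia not s -> Box p) is true.
  At e: Dia not s is true, Box p is false, so Dia not s -> Box p is false.
    At e: Dia not s requires not s at some successor in {a, b, c, d}.
      not s holds at a, so Dia not s is true at e.
    At e: Box p requires p at every successor {a, b, c, d}.
      p fails at a, so Box p is false at e.

Yes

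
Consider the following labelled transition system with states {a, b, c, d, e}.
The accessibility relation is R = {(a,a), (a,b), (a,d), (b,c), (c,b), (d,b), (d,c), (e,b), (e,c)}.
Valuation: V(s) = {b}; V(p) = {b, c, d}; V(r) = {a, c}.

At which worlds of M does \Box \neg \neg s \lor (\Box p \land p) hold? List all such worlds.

Let φ = \Box \neg \neg s \lor (\Box p \land p). Evaluate φ at each world:
  a (successors {a, b, d}): φ is false.
  b (successors {c}): φ is true.
  c (successors {b}): φ is true.
  d (successors {b, c}): φ is true.
  e (successors {b, c}): φ is false.
For instance, at d:
  At d: \Box \neg \neg s is false, \Box p \land p is true, so \Box \neg \neg s \lor (\Box p \land p) is true.
    At d: \Box \neg \neg s requires \neg \neg s at every successor {b, c}.
      \neg \neg s fails at c, so \Box \neg \neg s is false at d.
    At d: \Box p is true, p is true, so \Box p \land p is true.
      At d: \Box p requires p at every successor {b, c}.
        At b: p is true.
        At c: p is true.
      So \Box p is true at d.
Satisfying worlds: {b, c, d}

b, c, d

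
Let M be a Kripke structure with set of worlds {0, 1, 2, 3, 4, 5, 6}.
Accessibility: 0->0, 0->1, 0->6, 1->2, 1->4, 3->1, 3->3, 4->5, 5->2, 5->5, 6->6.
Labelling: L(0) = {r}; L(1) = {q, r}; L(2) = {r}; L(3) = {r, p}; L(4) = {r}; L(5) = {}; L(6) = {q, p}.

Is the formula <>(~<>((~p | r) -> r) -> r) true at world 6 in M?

At 6: <>(~<>((~p | r) -> r) -> r) requires ~<>((~p | r) -> r) -> r at some successor in {6}.
  ~<>((~p | r) -> r) -> r holds at 6, so <>(~<>((~p | r) -> r) -> r) is true at 6.
    At 6: ~<>((~p | r) -> r) is false, r is false, so ~<>((~p | r) -> r) -> r is true.
      At 6: <>((~p | r) -> r) is true, so ~<>((~p | r) -> r) is false.

Yes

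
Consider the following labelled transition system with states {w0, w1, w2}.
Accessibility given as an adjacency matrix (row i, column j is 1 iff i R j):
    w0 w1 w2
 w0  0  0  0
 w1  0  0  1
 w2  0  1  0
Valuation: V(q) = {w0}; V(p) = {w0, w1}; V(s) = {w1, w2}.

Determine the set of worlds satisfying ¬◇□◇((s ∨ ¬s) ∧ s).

w0

Let φ = ¬◇□◇((s ∨ ¬s) ∧ s). Evaluate φ at each world:
  w0 (successors ∅): φ is true.
  w1 (successors {w2}): φ is false.
  w2 (successors {w1}): φ is false.
For instance, at w1:
  At w1: ◇□◇((s ∨ ¬s) ∧ s) is true, so ¬◇□◇((s ∨ ¬s) ∧ s) is false.
    At w1: ◇□◇((s ∨ ¬s) ∧ s) requires □◇((s ∨ ¬s) ∧ s) at some successor in {w2}.
      □◇((s ∨ ¬s) ∧ s) holds at w2, so ◇□◇((s ∨ ¬s) ∧ s) is true at w1.
Satisfying worlds: {w0}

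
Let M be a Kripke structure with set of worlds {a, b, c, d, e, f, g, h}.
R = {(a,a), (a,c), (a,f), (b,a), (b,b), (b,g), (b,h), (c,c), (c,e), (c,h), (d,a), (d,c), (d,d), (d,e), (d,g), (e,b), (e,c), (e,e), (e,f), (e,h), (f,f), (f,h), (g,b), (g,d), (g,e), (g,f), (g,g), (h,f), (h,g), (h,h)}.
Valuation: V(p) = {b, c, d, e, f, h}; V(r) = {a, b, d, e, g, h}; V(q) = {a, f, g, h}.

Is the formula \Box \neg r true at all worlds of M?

No

Let φ = \Box \neg r. Evaluate φ at each world:
  a (successors {a, c, f}): φ is false.
  b (successors {a, b, g, h}): φ is false.
  c (successors {c, e, h}): φ is false.
  d (successors {a, c, d, e, g}): φ is false.
  e (successors {b, c, e, f, h}): φ is false.
  f (successors {f, h}): φ is false.
  g (successors {b, d, e, f, g}): φ is false.
  h (successors {f, g, h}): φ is false.
Detail at a (counterexample):
  At a: \Box \neg r requires \neg r at every successor {a, c, f}.
    \neg r fails at a, so \Box \neg r is false at a.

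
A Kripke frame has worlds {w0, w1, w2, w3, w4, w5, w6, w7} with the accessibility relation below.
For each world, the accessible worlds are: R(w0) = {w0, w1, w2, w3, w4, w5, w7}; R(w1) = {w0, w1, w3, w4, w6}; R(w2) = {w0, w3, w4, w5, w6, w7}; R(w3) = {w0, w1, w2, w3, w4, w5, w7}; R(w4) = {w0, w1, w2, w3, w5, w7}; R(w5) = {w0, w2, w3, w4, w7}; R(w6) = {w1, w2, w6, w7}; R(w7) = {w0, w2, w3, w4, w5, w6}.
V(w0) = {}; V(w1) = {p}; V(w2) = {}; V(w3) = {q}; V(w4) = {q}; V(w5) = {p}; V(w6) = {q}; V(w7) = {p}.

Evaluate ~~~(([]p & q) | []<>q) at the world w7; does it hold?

At w7: ~~(([]p & q) | []<>q) is true, so ~~~(([]p & q) | []<>q) is false.
  At w7: ~(([]p & q) | []<>q) is false, so ~~(([]p & q) | []<>q) is true.
    At w7: ([]p & q) | []<>q is true, so ~(([]p & q) | []<>q) is false.
      At w7: []p & q is false, []<>q is true, so ([]p & q) | []<>q is true.

No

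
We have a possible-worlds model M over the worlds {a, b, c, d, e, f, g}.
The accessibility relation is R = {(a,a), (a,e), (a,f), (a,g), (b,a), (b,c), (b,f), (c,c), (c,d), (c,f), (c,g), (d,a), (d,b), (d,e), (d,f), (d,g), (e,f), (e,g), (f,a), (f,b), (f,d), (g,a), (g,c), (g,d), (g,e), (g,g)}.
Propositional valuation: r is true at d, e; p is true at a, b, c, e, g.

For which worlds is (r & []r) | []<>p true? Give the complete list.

a, b, c, d, e, f, g

Recall that []ψ holds at a world iff ψ holds at every accessible world, and <>ψ holds iff ψ holds at some accessible world.
Let φ = (r & []r) | []<>p. Evaluate φ at each world:
  a (successors {a, e, f, g}): φ is true.
  b (successors {a, c, f}): φ is true.
  c (successors {c, d, f, g}): φ is true.
  d (successors {a, b, e, f, g}): φ is true.
  e (successors {f, g}): φ is true.
  f (successors {a, b, d}): φ is true.
  g (successors {a, c, d, e, g}): φ is true.
For instance, at e:
  At e: r & []r is false, []<>p is true, so (r & []r) | []<>p is true.
    At e: r is true, []r is false, so r & []r is false.
      At e: []r requires r at every successor {f, g}.
        r fails at f, so []r is false at e.
    At e: []<>p requires <>p at every successor {f, g}.
      At f: <>p is true.
      At g: <>p is true.
    So []<>p is true at e.
Satisfying worlds: {a, b, c, d, e, f, g}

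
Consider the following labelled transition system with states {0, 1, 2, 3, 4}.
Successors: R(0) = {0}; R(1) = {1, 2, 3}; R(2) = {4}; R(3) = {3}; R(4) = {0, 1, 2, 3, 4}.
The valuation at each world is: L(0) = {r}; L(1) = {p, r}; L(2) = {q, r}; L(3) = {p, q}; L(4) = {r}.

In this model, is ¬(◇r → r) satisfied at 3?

No

Recall that ◇ψ holds at a world iff ψ holds at some accessible world.
At 3: ◇r → r is true, so ¬(◇r → r) is false.
  At 3: ◇r is false, r is false, so ◇r → r is true.
    At 3: ◇r requires r at some successor in {3}.
      At 3: r is false.
    So ◇r is false at 3.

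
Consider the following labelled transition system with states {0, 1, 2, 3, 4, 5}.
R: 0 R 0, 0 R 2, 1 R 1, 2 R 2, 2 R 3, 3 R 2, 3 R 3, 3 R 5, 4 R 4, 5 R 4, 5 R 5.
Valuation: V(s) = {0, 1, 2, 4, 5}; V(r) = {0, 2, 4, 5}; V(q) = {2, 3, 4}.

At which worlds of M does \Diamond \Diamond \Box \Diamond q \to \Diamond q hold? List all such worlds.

Recall that \Box ψ holds at a world iff ψ holds at every accessible world, and \Diamond ψ holds iff ψ holds at some accessible world.
Let φ = \Diamond \Diamond \Box \Diamond q \to \Diamond q. Evaluate φ at each world:
  0 (successors {0, 2}): φ is true.
  1 (successors {1}): φ is true.
  2 (successors {2, 3}): φ is true.
  3 (successors {2, 3, 5}): φ is true.
  4 (successors {4}): φ is true.
  5 (successors {4, 5}): φ is true.
For instance, at 1:
  At 1: \Diamond \Diamond \Box \Diamond q is false, \Diamond q is false, so \Diamond \Diamond \Box \Diamond q \to \Diamond q is true.
    At 1: \Diamond \Diamond \Box \Diamond q requires \Diamond \Box \Diamond q at some successor in {1}.
      At 1: \Diamond \Box \Diamond q is false.
    So \Diamond \Diamond \Box \Diamond q is false at 1.
    At 1: \Diamond q requires q at some successor in {1}.
      At 1: q is false.
    So \Diamond q is false at 1.
Satisfying worlds: {0, 1, 2, 3, 4, 5}

0, 1, 2, 3, 4, 5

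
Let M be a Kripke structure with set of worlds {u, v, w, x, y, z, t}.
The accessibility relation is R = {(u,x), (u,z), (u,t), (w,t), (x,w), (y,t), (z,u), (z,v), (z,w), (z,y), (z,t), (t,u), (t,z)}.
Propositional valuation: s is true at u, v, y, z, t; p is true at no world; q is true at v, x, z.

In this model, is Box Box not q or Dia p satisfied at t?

At t: Box Box not q is false, Dia p is false, so Box Box not q or Dia p is false.
  At t: Box Box not q requires Box not q at every successor {u, z}.
    Box not q fails at u, so Box Box not q is false at t.
      At u: Box not q requires not q at every successor {x, z, t}.
        not q fails at x, so Box not q is false at u.
  At t: Dia p requires p at some successor in {u, z}.
    At u: p is false.
    At z: p is false.
  So Dia p is false at t.

No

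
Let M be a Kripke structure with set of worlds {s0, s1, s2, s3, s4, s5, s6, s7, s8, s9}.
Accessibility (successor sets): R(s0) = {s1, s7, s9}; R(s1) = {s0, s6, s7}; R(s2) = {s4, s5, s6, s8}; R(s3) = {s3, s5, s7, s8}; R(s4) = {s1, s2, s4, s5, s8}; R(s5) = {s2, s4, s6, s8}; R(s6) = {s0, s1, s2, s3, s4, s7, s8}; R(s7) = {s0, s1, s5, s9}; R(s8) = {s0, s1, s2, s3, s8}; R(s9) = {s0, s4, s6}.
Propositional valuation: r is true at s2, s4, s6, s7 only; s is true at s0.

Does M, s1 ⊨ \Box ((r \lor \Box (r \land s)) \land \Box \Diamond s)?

At s1: \Box ((r \lor \Box (r \land s)) \land \Box \Diamond s) requires (r \lor \Box (r \land s)) \land \Box \Diamond s at every successor {s0, s6, s7}.
  (r \lor \Box (r \land s)) \land \Box \Diamond s fails at s0, so \Box ((r \lor \Box (r \land s)) \land \Box \Diamond s) is false at s1.
    At s0: r \lor \Box (r \land s) is false, \Box \Diamond s is true, so (r \lor \Box (r \land s)) \land \Box \Diamond s is false.
      At s0: r is false, \Box (r \land s) is false, so r \lor \Box (r \land s) is false.
      At s0: \Box \Diamond s requires \Diamond s at every successor {s1, s7, s9}.
        At s1: \Diamond s is true.
        At s7: \Diamond s is true.
        At s9: \Diamond s is true.
      So \Box \Diamond s is true at s0.

No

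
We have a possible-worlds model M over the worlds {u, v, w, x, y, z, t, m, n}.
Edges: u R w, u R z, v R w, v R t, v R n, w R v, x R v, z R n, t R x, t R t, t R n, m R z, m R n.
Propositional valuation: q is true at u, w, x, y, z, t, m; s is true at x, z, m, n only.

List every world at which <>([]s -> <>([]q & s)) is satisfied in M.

u, v, w, x, t, m

Let φ = <>([]s -> <>([]q & s)). Evaluate φ at each world:
  u (successors {w, z}): φ is true.
  v (successors {w, t, n}): φ is true.
  w (successors {v}): φ is true.
  x (successors {v}): φ is true.
  y (successors ∅): φ is false.
  z (successors {n}): φ is false.
  t (successors {x, t, n}): φ is true.
  m (successors {z, n}): φ is true.
  n (successors ∅): φ is false.
For instance, at x:
  At x: <>([]s -> <>([]q & s)) requires []s -> <>([]q & s) at some successor in {v}.
    []s -> <>([]q & s) holds at v, so <>([]s -> <>([]q & s)) is true at x.
      At v: []s is false, <>([]q & s) is true, so []s -> <>([]q & s) is true.
Satisfying worlds: {u, v, w, x, t, m}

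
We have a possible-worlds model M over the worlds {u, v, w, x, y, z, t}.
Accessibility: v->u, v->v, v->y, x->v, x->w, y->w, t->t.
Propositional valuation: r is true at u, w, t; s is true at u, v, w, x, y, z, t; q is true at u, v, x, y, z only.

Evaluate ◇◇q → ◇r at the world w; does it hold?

Yes

At w: ◇◇q is false, ◇r is false, so ◇◇q → ◇r is true.
  At w: no accessible worlds, so ◇◇q is false.
  At w: no accessible worlds, so ◇r is false.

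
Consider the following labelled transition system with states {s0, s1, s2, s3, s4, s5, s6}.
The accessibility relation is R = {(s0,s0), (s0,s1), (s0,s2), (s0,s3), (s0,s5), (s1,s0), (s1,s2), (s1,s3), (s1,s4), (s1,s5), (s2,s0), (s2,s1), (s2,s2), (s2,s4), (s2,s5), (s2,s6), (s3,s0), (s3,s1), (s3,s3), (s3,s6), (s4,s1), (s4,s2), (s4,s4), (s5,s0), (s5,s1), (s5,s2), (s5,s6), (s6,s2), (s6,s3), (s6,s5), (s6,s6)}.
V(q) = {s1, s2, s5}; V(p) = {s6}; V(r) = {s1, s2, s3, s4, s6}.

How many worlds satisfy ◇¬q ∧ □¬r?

Let φ = ◇¬q ∧ □¬r. Evaluate φ at each world:
  s0 (successors {s0, s1, s2, s3, s5}): φ is false.
  s1 (successors {s0, s2, s3, s4, s5}): φ is false.
  s2 (successors {s0, s1, s2, s4, s5, s6}): φ is false.
  s3 (successors {s0, s1, s3, s6}): φ is false.
  s4 (successors {s1, s2, s4}): φ is false.
  s5 (successors {s0, s1, s2, s6}): φ is false.
  s6 (successors {s2, s3, s5, s6}): φ is false.
For instance, at s1:
  At s1: ◇¬q is true, □¬r is false, so ◇¬q ∧ □¬r is false.
    At s1: ◇¬q requires ¬q at some successor in {s0, s2, s3, s4, s5}.
      ¬q holds at s0, so ◇¬q is true at s1.
    At s1: □¬r requires ¬r at every successor {s0, s2, s3, s4, s5}.
      ¬r fails at s2, so □¬r is false at s1.
Satisfying worlds: none.

0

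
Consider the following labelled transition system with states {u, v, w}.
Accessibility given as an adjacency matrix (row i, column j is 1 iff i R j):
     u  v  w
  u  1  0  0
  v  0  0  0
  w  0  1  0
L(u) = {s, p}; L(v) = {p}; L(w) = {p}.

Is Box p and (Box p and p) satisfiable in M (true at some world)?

Yes

Let φ = Box p and (Box p and p). Evaluate φ at each world:
  u (successors {u}): φ is true.
  v (successors ∅): φ is true.
  w (successors {v}): φ is true.
Detail at u (witness):
  At u: Box p is true, Box p and p is true, so Box p and (Box p and p) is true.
    At u: Box p requires p at every successor {u}.
      At u: p is true.
    So Box p is true at u.
    At u: Box p is true, p is true, so Box p and p is true.
      At u: Box p requires p at every successor {u}.
        At u: p is true.
      So Box p is true at u.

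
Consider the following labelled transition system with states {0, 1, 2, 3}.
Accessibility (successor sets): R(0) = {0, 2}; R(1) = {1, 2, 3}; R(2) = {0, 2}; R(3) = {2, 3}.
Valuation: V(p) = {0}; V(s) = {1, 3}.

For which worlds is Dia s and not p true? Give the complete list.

1, 3

Recall that Dia ψ holds at a world iff ψ holds at some accessible world.
Let φ = Dia s and not p. Evaluate φ at each world:
  0 (successors {0, 2}): φ is false.
  1 (successors {1, 2, 3}): φ is true.
  2 (successors {0, 2}): φ is false.
  3 (successors {2, 3}): φ is true.
For instance, at 2:
  At 2: Dia s is false, not p is true, so Dia s and not p is false.
    At 2: Dia s requires s at some successor in {0, 2}.
      At 0: s is false.
      At 2: s is false.
    So Dia s is false at 2.
Satisfying worlds: {1, 3}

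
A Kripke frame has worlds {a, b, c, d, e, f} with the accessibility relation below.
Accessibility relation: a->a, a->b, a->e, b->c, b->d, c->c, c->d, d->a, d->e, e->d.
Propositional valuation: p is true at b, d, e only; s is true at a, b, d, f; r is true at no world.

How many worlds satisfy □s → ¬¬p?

5

Recall that □ψ holds at a world iff ψ holds at every accessible world, and ◇ψ holds iff ψ holds at some accessible world.
Let φ = □s → ¬¬p. Evaluate φ at each world:
  a (successors {a, b, e}): φ is true.
  b (successors {c, d}): φ is true.
  c (successors {c, d}): φ is true.
  d (successors {a, e}): φ is true.
  e (successors {d}): φ is true.
  f (successors ∅): φ is false.
For instance, at d:
  At d: □s is false, ¬¬p is true, so □s → ¬¬p is true.
    At d: □s requires s at every successor {a, e}.
      s fails at e, so □s is false at d.
Satisfying worlds: {a, b, c, d, e}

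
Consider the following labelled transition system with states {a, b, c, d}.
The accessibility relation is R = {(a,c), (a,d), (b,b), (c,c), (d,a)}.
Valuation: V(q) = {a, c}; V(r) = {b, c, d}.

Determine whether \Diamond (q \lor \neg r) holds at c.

Yes

Recall that \Diamond ψ holds at a world iff ψ holds at some accessible world.
At c: \Diamond (q \lor \neg r) requires q \lor \neg r at some successor in {c}.
  q \lor \neg r holds at c, so \Diamond (q \lor \neg r) is true at c.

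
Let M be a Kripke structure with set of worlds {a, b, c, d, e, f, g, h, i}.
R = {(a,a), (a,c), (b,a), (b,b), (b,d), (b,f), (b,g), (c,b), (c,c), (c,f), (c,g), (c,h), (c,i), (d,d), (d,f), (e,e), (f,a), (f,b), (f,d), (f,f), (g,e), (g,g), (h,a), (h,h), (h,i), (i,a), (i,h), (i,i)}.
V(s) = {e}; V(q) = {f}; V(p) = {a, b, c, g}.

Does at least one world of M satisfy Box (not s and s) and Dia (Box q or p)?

Recall that Box ψ holds at a world iff ψ holds at every accessible world, and Dia ψ holds iff ψ holds at some accessible world.
Let φ = Box (not s and s) and Dia (Box q or p). Evaluate φ at each world:
  a (successors {a, c}): φ is false.
  b (successors {a, b, d, f, g}): φ is false.
  c (successors {b, c, f, g, h, i}): φ is false.
  d (successors {d, f}): φ is false.
  e (successors {e}): φ is false.
  f (successors {a, b, d, f}): φ is false.
  g (successors {e, g}): φ is false.
  h (successors {a, h, i}): φ is false.
  i (successors {a, h, i}): φ is false.
For instance, at b:
  At b: Box (not s and s) is false, Dia (Box q or p) is true, so Box (not s and s) and Dia (Box q or p) is false.
    At b: Box (not s and s) requires not s and s at every successor {a, b, d, f, g}.
      not s and s fails at a, so Box (not s and s) is false at b.
    At b: Dia (Box q or p) requires Box q or p at some successor in {a, b, d, f, g}.
      Box q or p holds at a, so Dia (Box q or p) is true at b.

No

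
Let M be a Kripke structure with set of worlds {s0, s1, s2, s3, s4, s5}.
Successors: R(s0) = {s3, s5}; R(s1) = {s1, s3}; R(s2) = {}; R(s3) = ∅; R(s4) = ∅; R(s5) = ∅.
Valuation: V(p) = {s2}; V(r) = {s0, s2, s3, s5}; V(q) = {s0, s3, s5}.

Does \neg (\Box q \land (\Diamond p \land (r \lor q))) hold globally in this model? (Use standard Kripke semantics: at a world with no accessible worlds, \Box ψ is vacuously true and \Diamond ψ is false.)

Yes

Let φ = \neg (\Box q \land (\Diamond p \land (r \lor q))). Evaluate φ at each world:
  s0 (successors {s3, s5}): φ is true.
  s1 (successors {s1, s3}): φ is true.
  s2 (successors ∅): φ is true.
  s3 (successors ∅): φ is true.
  s4 (successors ∅): φ is true.
  s5 (successors ∅): φ is true.
For instance, at s1:
  At s1: \Box q \land (\Diamond p \land (r \lor q)) is false, so \neg (\Box q \land (\Diamond p \land (r \lor q))) is true.
    At s1: \Box q is false, \Diamond p \land (r \lor q) is false, so \Box q \land (\Diamond p \land (r \lor q)) is false.
      At s1: \Box q requires q at every successor {s1, s3}.
        q fails at s1, so \Box q is false at s1.
      At s1: \Diamond p is false, r \lor q is false, so \Diamond p \land (r \lor q) is false.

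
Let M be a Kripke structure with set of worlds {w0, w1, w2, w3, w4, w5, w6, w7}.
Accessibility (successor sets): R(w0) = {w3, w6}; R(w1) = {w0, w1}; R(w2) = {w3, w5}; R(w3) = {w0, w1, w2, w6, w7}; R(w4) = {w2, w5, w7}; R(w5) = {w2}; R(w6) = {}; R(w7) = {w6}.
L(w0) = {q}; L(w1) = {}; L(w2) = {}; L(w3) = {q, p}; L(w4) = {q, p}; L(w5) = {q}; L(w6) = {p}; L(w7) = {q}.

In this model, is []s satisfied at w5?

No

At w5: []s requires s at every successor {w2}.
  s fails at w2, so []s is false at w5.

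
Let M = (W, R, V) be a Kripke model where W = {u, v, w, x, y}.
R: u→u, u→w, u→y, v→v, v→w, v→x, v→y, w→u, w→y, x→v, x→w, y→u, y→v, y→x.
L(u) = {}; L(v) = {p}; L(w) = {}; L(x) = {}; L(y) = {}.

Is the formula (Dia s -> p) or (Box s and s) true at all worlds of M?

Let φ = (Dia s -> p) or (Box s and s). Evaluate φ at each world:
  u (successors {u, w, y}): φ is true.
  v (successors {v, w, x, y}): φ is true.
  w (successors {u, y}): φ is true.
  x (successors {v, w}): φ is true.
  y (successors {u, v, x}): φ is true.
For instance, at y:
  At y: Dia s -> p is true, Box s and s is false, so (Dia s -> p) or (Box s and s) is true.
    At y: Dia s is false, p is false, so Dia s -> p is true.
      At y: Dia s requires s at some successor in {u, v, x}.
        At u: s is false.
        At v: s is false.
        At x: s is false.
      So Dia s is false at y.
    At y: Box s is false, s is false, so Box s and s is false.
      At y: Box s requires s at every successor {u, v, x}.
        s fails at u, so Box s is false at y.

Yes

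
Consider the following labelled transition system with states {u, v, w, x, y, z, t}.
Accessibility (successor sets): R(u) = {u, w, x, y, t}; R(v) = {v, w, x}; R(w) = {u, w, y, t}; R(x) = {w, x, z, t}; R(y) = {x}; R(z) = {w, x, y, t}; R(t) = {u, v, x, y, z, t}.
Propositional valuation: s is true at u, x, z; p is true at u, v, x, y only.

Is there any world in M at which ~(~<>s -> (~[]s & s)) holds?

Let φ = ~(~<>s -> (~[]s & s)). Evaluate φ at each world:
  u (successors {u, w, x, y, t}): φ is false.
  v (successors {v, w, x}): φ is false.
  w (successors {u, w, y, t}): φ is false.
  x (successors {w, x, z, t}): φ is false.
  y (successors {x}): φ is false.
  z (successors {w, x, y, t}): φ is false.
  t (successors {u, v, x, y, z, t}): φ is false.
For instance, at y:
  At y: ~<>s -> (~[]s & s) is true, so ~(~<>s -> (~[]s & s)) is false.
    At y: ~<>s is false, ~[]s & s is false, so ~<>s -> (~[]s & s) is true.
      At y: <>s is true, so ~<>s is false.
      At y: ~[]s is false, s is false, so ~[]s & s is false.

No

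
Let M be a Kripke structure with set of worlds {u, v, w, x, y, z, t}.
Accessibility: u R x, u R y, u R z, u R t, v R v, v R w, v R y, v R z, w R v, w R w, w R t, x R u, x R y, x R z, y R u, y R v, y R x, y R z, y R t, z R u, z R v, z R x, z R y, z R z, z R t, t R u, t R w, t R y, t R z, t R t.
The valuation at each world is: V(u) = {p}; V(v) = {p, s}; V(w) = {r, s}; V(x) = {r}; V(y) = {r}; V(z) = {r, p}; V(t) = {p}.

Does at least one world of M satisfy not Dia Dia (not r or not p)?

Let φ = not Dia Dia (not r or not p). Evaluate φ at each world:
  u (successors {x, y, z, t}): φ is false.
  v (successors {v, w, y, z}): φ is false.
  w (successors {v, w, t}): φ is false.
  x (successors {u, y, z}): φ is false.
  y (successors {u, v, x, z, t}): φ is false.
  z (successors {u, v, x, y, z, t}): φ is false.
  t (successors {u, w, y, z, t}): φ is false.
For instance, at x:
  At x: Dia Dia (not r or not p) is true, so not Dia Dia (not r or not p) is false.
    At x: Dia Dia (not r or not p) requires Dia (not r or not p) at some successor in {u, y, z}.
      Dia (not r or not p) holds at u, so Dia Dia (not r or not p) is true at x.

No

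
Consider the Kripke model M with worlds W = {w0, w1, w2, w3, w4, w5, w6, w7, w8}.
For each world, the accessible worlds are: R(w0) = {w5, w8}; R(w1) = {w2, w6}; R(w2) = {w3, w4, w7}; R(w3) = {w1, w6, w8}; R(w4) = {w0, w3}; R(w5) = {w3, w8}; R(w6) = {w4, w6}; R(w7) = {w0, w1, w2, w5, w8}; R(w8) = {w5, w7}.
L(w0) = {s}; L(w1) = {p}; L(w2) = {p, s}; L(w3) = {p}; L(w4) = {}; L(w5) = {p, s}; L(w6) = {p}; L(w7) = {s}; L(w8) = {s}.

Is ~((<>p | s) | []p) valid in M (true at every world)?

No

Let φ = ~((<>p | s) | []p). Evaluate φ at each world:
  w0 (successors {w5, w8}): φ is false.
  w1 (successors {w2, w6}): φ is false.
  w2 (successors {w3, w4, w7}): φ is false.
  w3 (successors {w1, w6, w8}): φ is false.
  w4 (successors {w0, w3}): φ is false.
  w5 (successors {w3, w8}): φ is false.
  w6 (successors {w4, w6}): φ is false.
  w7 (successors {w0, w1, w2, w5, w8}): φ is false.
  w8 (successors {w5, w7}): φ is false.
Detail at w0 (counterexample):
  At w0: (<>p | s) | []p is true, so ~((<>p | s) | []p) is false.
    At w0: <>p | s is true, []p is false, so (<>p | s) | []p is true.
      At w0: <>p is true, s is true, so <>p | s is true.
      At w0: []p requires p at every successor {w5, w8}.
        p fails at w8, so []p is false at w0.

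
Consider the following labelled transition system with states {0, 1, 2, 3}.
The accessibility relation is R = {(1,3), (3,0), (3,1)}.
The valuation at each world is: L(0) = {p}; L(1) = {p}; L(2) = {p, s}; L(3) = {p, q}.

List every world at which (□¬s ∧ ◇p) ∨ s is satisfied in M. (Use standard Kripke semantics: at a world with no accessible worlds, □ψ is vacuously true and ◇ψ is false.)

Let φ = (□¬s ∧ ◇p) ∨ s. Evaluate φ at each world:
  0 (successors ∅): φ is false.
  1 (successors {3}): φ is true.
  2 (successors ∅): φ is true.
  3 (successors {0, 1}): φ is true.
For instance, at 1:
  At 1: □¬s ∧ ◇p is true, s is false, so (□¬s ∧ ◇p) ∨ s is true.
    At 1: □¬s is true, ◇p is true, so □¬s ∧ ◇p is true.
      At 1: □¬s requires ¬s at every successor {3}.
        At 3: ¬s is true.
      So □¬s is true at 1.
      At 1: ◇p requires p at some successor in {3}.
        p holds at 3, so ◇p is true at 1.
Satisfying worlds: {1, 2, 3}

1, 2, 3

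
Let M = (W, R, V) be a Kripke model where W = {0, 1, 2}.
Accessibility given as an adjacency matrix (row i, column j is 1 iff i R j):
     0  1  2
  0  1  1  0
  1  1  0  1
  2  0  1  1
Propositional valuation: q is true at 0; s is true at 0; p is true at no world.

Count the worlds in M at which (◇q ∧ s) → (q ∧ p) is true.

2

Let φ = (◇q ∧ s) → (q ∧ p). Evaluate φ at each world:
  0 (successors {0, 1}): φ is false.
  1 (successors {0, 2}): φ is true.
  2 (successors {1, 2}): φ is true.
For instance, at 2:
  At 2: ◇q ∧ s is false, q ∧ p is false, so (◇q ∧ s) → (q ∧ p) is true.
    At 2: ◇q is false, s is false, so ◇q ∧ s is false.
      At 2: ◇q requires q at some successor in {1, 2}.
        At 1: q is false.
        At 2: q is false.
      So ◇q is false at 2.
Satisfying worlds: {1, 2}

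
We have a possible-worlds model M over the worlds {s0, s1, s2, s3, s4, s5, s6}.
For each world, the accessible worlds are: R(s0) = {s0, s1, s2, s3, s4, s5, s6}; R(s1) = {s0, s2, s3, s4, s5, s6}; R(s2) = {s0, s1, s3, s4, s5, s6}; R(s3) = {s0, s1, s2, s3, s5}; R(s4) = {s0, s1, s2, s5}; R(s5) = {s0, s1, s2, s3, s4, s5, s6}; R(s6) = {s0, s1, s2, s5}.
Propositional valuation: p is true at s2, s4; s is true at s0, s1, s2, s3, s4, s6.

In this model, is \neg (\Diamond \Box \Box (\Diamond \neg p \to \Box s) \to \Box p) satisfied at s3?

No

Recall that \Box ψ holds at a world iff ψ holds at every accessible world, and \Diamond ψ holds iff ψ holds at some accessible world.
At s3: \Diamond \Box \Box (\Diamond \neg p \to \Box s) \to \Box p is true, so \neg (\Diamond \Box \Box (\Diamond \neg p \to \Box s) \to \Box p) is false.
  At s3: \Diamond \Box \Box (\Diamond \neg p \to \Box s) is false, \Box p is false, so \Diamond \Box \Box (\Diamond \neg p \to \Box s) \to \Box p is true.
    At s3: \Diamond \Box \Box (\Diamond \neg p \to \Box s) requires \Box \Box (\Diamond \neg p \to \Box s) at some successor in {s0, s1, s2, s3, s5}.
      At s0: \Box \Box (\Diamond \neg p \to \Box s) is false.
      At s1: \Box \Box (\Diamond \neg p \to \Box s) is false.
      At s2: \Box \Box (\Diamond \neg p \to \Box s) is false.
      At s3: \Box \Box (\Diamond \neg p \to \Box s) is false.
      At s5: \Box \Box (\Diamond \neg p \to \Box s) is false.
    So \Diamond \Box \Box (\Diamond \neg p \to \Box s) is false at s3.
    At s3: \Box p requires p at every successor {s0, s1, s2, s3, s5}.
      p fails at s0, so \Box p is false at s3.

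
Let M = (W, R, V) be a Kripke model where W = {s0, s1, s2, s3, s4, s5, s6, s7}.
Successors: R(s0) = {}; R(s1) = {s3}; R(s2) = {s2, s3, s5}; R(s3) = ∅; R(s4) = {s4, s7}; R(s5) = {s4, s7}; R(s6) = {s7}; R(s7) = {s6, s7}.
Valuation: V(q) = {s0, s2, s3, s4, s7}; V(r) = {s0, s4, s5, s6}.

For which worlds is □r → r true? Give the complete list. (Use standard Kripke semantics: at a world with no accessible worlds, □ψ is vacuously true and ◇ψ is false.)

Let φ = □r → r. Evaluate φ at each world:
  s0 (successors ∅): φ is true.
  s1 (successors {s3}): φ is true.
  s2 (successors {s2, s3, s5}): φ is true.
  s3 (successors ∅): φ is false.
  s4 (successors {s4, s7}): φ is true.
  s5 (successors {s4, s7}): φ is true.
  s6 (successors {s7}): φ is true.
  s7 (successors {s6, s7}): φ is true.
For instance, at s6:
  At s6: □r is false, r is true, so □r → r is true.
    At s6: □r requires r at every successor {s7}.
      r fails at s7, so □r is false at s6.
Satisfying worlds: {s0, s1, s2, s4, s5, s6, s7}

s0, s1, s2, s4, s5, s6, s7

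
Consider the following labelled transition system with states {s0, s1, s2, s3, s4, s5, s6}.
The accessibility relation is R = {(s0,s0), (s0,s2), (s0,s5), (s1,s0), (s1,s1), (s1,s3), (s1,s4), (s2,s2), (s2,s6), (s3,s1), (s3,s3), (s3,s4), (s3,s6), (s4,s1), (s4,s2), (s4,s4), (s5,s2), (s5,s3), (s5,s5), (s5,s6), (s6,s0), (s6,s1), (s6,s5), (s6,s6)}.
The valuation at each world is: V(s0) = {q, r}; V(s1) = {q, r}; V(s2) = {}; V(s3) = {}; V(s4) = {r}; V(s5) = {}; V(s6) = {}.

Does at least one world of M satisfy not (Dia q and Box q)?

Yes

Let φ = not (Dia q and Box q). Evaluate φ at each world:
  s0 (successors {s0, s2, s5}): φ is true.
  s1 (successors {s0, s1, s3, s4}): φ is true.
  s2 (successors {s2, s6}): φ is true.
  s3 (successors {s1, s3, s4, s6}): φ is true.
  s4 (successors {s1, s2, s4}): φ is true.
  s5 (successors {s2, s3, s5, s6}): φ is true.
  s6 (successors {s0, s1, s5, s6}): φ is true.
Detail at s0 (witness):
  At s0: Dia q and Box q is false, so not (Dia q and Box q) is true.
    At s0: Dia q is true, Box q is false, so Dia q and Box q is false.
      At s0: Dia q requires q at some successor in {s0, s2, s5}.
        q holds at s0, so Dia q is true at s0.
      At s0: Box q requires q at every successor {s0, s2, s5}.
        q fails at s2, so Box q is false at s0.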